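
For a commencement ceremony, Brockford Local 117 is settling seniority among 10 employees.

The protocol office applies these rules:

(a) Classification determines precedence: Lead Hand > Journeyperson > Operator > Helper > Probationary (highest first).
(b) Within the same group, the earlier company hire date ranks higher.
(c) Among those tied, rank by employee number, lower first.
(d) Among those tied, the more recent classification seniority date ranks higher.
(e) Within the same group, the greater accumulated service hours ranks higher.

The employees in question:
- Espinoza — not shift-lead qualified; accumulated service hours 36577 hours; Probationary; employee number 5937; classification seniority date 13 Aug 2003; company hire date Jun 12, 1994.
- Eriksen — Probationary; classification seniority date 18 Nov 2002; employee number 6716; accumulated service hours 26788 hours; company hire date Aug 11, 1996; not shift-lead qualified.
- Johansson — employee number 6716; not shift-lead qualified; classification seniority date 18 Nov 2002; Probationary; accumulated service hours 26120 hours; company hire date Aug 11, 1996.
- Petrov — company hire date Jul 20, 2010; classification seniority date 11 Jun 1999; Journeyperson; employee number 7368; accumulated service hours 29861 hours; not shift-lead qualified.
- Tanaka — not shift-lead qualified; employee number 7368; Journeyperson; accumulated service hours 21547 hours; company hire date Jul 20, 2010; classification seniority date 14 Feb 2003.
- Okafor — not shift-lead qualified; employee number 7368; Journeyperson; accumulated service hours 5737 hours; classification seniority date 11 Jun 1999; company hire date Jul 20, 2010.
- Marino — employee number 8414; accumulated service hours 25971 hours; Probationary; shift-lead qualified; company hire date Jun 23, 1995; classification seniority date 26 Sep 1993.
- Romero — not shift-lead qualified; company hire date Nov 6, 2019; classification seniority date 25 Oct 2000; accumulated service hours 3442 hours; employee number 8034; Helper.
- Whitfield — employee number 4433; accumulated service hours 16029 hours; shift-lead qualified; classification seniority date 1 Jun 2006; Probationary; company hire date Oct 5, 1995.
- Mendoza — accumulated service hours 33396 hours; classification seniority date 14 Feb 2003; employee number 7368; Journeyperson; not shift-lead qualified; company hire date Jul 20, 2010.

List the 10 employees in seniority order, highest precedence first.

By classification: Mendoza, Tanaka, Petrov and Okafor (Journeyperson); then Romero (Helper); then Espinoza, Marino, Whitfield, Eriksen and Johansson (Probationary).
Mendoza, Tanaka, Petrov and Okafor all have company hire date Jul 20, 2010, so the next rule applies.
Mendoza, Tanaka, Petrov and Okafor all have employee number 7368, so the next rule applies.
Among Mendoza, Tanaka, Petrov and Okafor, by classification seniority date (later first): Mendoza and Tanaka (14 Feb 2003) before Petrov and Okafor (11 Jun 1999).
Among Mendoza and Tanaka, by accumulated service hours (higher first): Mendoza (33396 hours) before Tanaka (21547 hours).
Among Petrov and Okafor, by accumulated service hours (higher first): Petrov (29861 hours) before Okafor (5737 hours).
Among Espinoza, Marino, Whitfield, Eriksen and Johansson, by company hire date (earlier first): Espinoza (Jun 12, 1994) before Marino (Jun 23, 1995) before Whitfield (Oct 5, 1995) before Eriksen and Johansson (Aug 11, 1996).
Eriksen and Johansson both have employee number 6716, so the next rule applies.
Eriksen and Johansson both have classification seniority date 18 Nov 2002, so the next rule applies.
Among Eriksen and Johansson, by accumulated service hours (higher first): Eriksen (26788 hours) before Johansson (26120 hours).
Full order: Mendoza, Tanaka, Petrov, Okafor, Romero, Espinoza, Marino, Whitfield, Eriksen, Johansson.

Mendoza, Tanaka, Petrov, Okafor, Romero, Espinoza, Marino, Whitfield, Eriksen, Johansson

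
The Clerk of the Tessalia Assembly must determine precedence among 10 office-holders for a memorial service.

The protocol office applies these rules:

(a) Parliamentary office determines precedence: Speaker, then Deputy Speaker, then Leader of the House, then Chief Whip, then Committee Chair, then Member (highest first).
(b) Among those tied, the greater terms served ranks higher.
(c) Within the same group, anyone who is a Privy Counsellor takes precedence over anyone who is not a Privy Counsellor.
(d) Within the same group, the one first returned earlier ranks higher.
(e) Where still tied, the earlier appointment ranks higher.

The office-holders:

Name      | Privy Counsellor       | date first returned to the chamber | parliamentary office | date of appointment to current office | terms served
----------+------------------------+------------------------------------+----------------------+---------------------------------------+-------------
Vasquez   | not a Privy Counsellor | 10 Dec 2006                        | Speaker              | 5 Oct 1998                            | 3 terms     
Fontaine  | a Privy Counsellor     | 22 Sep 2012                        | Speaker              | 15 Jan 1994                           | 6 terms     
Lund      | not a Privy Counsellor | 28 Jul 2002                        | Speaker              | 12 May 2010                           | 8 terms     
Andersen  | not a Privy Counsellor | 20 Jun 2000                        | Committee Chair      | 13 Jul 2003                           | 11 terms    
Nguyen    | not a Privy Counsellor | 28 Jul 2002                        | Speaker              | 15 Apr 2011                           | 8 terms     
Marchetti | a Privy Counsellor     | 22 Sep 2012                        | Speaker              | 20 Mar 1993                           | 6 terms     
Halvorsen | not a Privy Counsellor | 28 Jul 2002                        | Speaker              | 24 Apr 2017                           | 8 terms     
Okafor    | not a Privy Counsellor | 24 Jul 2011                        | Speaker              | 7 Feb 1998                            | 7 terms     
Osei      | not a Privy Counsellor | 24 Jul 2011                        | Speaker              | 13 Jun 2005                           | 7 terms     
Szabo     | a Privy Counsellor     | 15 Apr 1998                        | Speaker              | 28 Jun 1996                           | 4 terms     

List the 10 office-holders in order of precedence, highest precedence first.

Lund, Nguyen, Halvorsen, Okafor, Osei, Marchetti, Fontaine, Szabo, Vasquez, Andersen

By parliamentary office: Lund, Nguyen, Halvorsen, Okafor, Osei, Marchetti, Fontaine, Szabo and Vasquez (Speaker); then Andersen (Committee Chair).
Among Lund, Nguyen, Halvorsen, Okafor, Osei, Marchetti, Fontaine, Szabo and Vasquez, by terms served (higher first): Lund, Nguyen and Halvorsen (8 terms) before Okafor and Osei (7 terms) before Marchetti and Fontaine (6 terms) before Szabo (4 terms) before Vasquez (3 terms).
Lund, Nguyen and Halvorsen are each not a Privy Counsellor, so the next rule applies.
Lund, Nguyen and Halvorsen all have date first returned to the chamber 28 Jul 2002, so the next rule applies.
Among Lund, Nguyen and Halvorsen, by date of appointment to current office (earlier first): Lund (12 May 2010) before Nguyen (15 Apr 2011) before Halvorsen (24 Apr 2017).
Okafor and Osei are each not a Privy Counsellor, so the next rule applies.
Okafor and Osei both have date first returned to the chamber 24 Jul 2011, so the next rule applies.
Among Okafor and Osei, by date of appointment to current office (earlier first): Okafor (7 Feb 1998) before Osei (13 Jun 2005).
Marchetti and Fontaine are each a Privy Counsellor, so the next rule applies.
Marchetti and Fontaine both have date first returned to the chamber 22 Sep 2012, so the next rule applies.
Among Marchetti and Fontaine, by date of appointment to current office (earlier first): Marchetti (20 Mar 1993) before Fontaine (15 Jan 1994).
Full order: Lund, Nguyen, Halvorsen, Okafor, Osei, Marchetti, Fontaine, Szabo, Vasquez, Andersen.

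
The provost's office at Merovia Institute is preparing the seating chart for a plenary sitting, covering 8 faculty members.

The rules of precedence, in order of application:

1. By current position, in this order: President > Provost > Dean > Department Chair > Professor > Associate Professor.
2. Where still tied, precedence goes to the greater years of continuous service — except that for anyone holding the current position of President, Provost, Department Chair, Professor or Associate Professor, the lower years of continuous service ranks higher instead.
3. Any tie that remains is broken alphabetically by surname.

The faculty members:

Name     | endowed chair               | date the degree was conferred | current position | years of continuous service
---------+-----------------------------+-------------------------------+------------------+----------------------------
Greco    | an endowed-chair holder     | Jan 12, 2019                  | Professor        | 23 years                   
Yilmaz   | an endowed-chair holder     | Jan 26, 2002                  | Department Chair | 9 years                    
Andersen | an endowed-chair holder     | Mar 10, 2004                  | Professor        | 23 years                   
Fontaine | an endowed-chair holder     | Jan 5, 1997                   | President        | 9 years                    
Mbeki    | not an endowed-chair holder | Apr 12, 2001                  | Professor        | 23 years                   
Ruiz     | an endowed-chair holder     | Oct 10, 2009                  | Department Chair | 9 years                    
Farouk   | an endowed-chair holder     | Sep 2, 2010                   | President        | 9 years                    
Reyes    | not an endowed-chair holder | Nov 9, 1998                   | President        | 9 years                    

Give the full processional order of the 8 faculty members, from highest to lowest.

Farouk, Fontaine, Reyes, Ruiz, Yilmaz, Andersen, Greco, Mbeki

By current position: Farouk, Fontaine and Reyes (President); then Ruiz and Yilmaz (Department Chair); then Andersen, Greco and Mbeki (Professor).
Farouk, Fontaine and Reyes all have years of continuous service 9 years, so the next rule applies.
Among Farouk, Fontaine and Reyes, alphabetically by surname: Farouk before Fontaine before Reyes.
Ruiz and Yilmaz both have years of continuous service 9 years, so the next rule applies.
Among Ruiz and Yilmaz, alphabetically by surname: Ruiz before Yilmaz.
Andersen, Greco and Mbeki all have years of continuous service 23 years, so the next rule applies.
Among Andersen, Greco and Mbeki, alphabetically by surname: Andersen before Greco before Mbeki.
Full order: Farouk, Fontaine, Reyes, Ruiz, Yilmaz, Andersen, Greco, Mbeki.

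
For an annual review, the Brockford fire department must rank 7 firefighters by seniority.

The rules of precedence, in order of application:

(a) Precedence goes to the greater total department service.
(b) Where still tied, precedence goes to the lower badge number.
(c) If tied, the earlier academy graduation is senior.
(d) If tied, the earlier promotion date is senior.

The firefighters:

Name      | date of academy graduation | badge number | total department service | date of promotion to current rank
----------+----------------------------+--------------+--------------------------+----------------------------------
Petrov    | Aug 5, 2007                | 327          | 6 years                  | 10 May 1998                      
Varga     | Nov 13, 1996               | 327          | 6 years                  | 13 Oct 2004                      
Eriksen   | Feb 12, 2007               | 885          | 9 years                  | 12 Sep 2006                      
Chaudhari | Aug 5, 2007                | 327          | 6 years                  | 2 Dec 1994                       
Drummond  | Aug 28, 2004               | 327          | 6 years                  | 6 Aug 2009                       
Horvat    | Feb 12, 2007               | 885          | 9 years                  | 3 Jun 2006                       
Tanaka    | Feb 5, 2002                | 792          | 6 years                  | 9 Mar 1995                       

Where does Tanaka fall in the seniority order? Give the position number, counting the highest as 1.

By total department service (higher first): Horvat and Eriksen (both 9 years); then Varga, Drummond, Chaudhari, Petrov and Tanaka (each 6 years).
Horvat and Eriksen both have badge number 885, so the next rule applies.
Horvat and Eriksen both have date of academy graduation Feb 12, 2007, so the next rule applies.
Among Horvat and Eriksen, by date of promotion to current rank (earlier first): Horvat (3 Jun 2006) before Eriksen (12 Sep 2006).
Among Varga, Drummond, Chaudhari, Petrov and Tanaka, by badge number (lower first): Varga, Drummond, Chaudhari and Petrov (327) before Tanaka (792).
Among Varga, Drummond, Chaudhari and Petrov, by date of academy graduation (earlier first): Varga (Nov 13, 1996) before Drummond (Aug 28, 2004) before Chaudhari and Petrov (Aug 5, 2007).
Among Chaudhari and Petrov, by date of promotion to current rank (earlier first): Chaudhari (2 Dec 1994) before Petrov (10 May 1998).
Order: Horvat, Eriksen, Varga, Drummond, Chaudhari, Petrov, Tanaka. So position 7.

7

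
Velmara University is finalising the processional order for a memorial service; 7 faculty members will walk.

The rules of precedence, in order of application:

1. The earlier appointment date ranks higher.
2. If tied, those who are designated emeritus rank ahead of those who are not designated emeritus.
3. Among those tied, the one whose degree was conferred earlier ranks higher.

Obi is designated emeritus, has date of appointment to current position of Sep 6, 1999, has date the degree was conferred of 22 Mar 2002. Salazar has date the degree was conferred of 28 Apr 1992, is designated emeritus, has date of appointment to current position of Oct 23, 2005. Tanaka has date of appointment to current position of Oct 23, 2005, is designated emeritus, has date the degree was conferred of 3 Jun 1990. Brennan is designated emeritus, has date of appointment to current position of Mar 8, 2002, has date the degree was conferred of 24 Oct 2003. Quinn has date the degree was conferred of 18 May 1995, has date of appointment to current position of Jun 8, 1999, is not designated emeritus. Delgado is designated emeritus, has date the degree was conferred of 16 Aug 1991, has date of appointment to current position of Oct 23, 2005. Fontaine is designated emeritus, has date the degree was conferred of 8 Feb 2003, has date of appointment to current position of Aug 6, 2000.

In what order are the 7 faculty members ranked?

By date of appointment to current position (earlier first): Quinn (Jun 8, 1999); then Obi (Sep 6, 1999); then Fontaine (Aug 6, 2000); then Brennan (Mar 8, 2002); then Tanaka, Delgado and Salazar (each Oct 23, 2005).
Tanaka, Delgado and Salazar are each designated emeritus, so the next rule applies.
Among Tanaka, Delgado and Salazar, by date the degree was conferred (earlier first): Tanaka (3 Jun 1990) before Delgado (16 Aug 1991) before Salazar (28 Apr 1992).
Full order: Quinn, Obi, Fontaine, Brennan, Tanaka, Delgado, Salazar.

Quinn, Obi, Fontaine, Brennan, Tanaka, Delgado, Salazar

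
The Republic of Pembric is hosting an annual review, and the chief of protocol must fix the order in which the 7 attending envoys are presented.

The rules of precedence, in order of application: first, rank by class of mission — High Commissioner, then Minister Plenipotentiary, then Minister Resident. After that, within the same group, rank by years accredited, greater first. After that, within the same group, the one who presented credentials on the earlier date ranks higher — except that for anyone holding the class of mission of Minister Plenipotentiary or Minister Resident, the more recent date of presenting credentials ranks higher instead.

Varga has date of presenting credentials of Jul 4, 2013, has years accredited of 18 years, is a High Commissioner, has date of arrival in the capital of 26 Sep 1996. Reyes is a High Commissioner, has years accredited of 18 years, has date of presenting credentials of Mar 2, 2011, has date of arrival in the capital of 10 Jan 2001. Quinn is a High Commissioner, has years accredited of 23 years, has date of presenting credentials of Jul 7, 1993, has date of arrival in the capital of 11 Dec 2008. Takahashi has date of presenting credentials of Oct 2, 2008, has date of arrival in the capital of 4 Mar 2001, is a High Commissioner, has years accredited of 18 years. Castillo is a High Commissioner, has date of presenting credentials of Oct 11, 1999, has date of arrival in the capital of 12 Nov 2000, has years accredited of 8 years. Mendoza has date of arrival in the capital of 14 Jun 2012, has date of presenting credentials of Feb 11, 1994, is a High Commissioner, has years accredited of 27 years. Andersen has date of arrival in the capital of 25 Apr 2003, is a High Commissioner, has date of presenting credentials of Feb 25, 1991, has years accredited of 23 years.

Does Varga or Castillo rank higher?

By class of mission: Mendoza, Andersen, Quinn, Takahashi, Reyes, Varga and Castillo (High Commissioner).
Among Mendoza, Andersen, Quinn, Takahashi, Reyes, Varga and Castillo, by years accredited (higher first): Mendoza (27 years) before Andersen and Quinn (23 years) before Takahashi, Reyes and Varga (18 years) before Castillo (8 years).
Among Andersen and Quinn, by date of presenting credentials (earlier first): Andersen (Feb 25, 1991) before Quinn (Jul 7, 1993).
Among Takahashi, Reyes and Varga, by date of presenting credentials (earlier first): Takahashi (Oct 2, 2008) before Reyes (Mar 2, 2011) before Varga (Jul 4, 2013).
So Varga takes precedence.

Varga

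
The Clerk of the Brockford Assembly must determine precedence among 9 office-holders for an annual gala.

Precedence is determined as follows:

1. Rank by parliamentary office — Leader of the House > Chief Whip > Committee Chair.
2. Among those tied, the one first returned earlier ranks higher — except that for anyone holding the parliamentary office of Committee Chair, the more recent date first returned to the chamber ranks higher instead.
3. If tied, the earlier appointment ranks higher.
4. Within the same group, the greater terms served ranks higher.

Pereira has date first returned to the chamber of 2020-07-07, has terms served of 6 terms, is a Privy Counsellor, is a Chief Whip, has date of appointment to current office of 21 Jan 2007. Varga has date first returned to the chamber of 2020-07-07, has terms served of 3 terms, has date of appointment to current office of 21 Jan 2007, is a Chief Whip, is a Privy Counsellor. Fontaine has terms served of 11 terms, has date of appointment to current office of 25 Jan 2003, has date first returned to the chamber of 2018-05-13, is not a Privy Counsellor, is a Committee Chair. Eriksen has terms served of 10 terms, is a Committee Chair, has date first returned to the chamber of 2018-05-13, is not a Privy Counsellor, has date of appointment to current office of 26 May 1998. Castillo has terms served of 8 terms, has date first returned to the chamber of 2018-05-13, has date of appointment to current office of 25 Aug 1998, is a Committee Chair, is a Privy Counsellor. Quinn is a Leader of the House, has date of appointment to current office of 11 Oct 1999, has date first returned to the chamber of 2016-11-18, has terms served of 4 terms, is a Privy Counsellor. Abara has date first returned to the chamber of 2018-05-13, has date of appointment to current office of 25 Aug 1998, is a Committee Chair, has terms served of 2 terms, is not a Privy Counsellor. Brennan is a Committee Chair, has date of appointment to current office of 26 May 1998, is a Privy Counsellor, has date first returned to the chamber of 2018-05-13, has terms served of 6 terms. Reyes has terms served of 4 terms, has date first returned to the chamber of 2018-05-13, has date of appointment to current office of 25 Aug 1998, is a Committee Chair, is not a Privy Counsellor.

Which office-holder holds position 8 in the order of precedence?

Abara

By parliamentary office: Quinn (Leader of the House); then Pereira and Varga (Chief Whip); then Eriksen, Brennan, Castillo, Reyes, Abara and Fontaine (Committee Chair).
Pereira and Varga both have date first returned to the chamber 2020-07-07, so the next rule applies.
Pereira and Varga both have date of appointment to current office 21 Jan 2007, so the next rule applies.
Among Pereira and Varga, by terms served (higher first): Pereira (6 terms) before Varga (3 terms).
Eriksen, Brennan, Castillo, Reyes, Abara and Fontaine all have date first returned to the chamber 2018-05-13, so the next rule applies.
Among Eriksen, Brennan, Castillo, Reyes, Abara and Fontaine, by date of appointment to current office (earlier first): Eriksen and Brennan (26 May 1998) before Castillo, Reyes and Abara (25 Aug 1998) before Fontaine (25 Jan 2003).
Among Eriksen and Brennan, by terms served (higher first): Eriksen (10 terms) before Brennan (6 terms).
Among Castillo, Reyes and Abara, by terms served (higher first): Castillo (8 terms) before Reyes (4 terms) before Abara (2 terms).
Order: Quinn, Pereira, Varga, Eriksen, Brennan, Castillo, Reyes, Abara, Fontaine.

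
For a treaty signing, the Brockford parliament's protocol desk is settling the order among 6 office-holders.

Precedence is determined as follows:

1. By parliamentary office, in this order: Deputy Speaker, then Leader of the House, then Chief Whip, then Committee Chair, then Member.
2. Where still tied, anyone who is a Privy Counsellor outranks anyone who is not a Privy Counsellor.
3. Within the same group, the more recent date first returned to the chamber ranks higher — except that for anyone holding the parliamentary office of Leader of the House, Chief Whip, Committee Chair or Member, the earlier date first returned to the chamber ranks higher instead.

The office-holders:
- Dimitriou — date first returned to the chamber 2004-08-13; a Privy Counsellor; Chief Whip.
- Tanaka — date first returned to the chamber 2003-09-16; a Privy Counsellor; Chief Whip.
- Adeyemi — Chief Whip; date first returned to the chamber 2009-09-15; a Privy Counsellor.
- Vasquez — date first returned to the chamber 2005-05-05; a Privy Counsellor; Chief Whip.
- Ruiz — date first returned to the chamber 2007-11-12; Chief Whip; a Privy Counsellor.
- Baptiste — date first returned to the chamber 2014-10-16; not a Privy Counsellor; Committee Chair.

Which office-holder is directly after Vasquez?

By parliamentary office: Tanaka, Dimitriou, Vasquez, Ruiz and Adeyemi (Chief Whip); then Baptiste (Committee Chair).
Tanaka, Dimitriou, Vasquez, Ruiz and Adeyemi are each a Privy Counsellor, so the next rule applies.
Among Tanaka, Dimitriou, Vasquez, Ruiz and Adeyemi, by date first returned to the chamber (earlier first) (reversed rule for this group): Tanaka (2003-09-16) before Dimitriou (2004-08-13) before Vasquez (2005-05-05) before Ruiz (2007-11-12) before Adeyemi (2009-09-15).
Order: Tanaka, Dimitriou, Vasquez, Ruiz, Adeyemi, Baptiste.

Ruiz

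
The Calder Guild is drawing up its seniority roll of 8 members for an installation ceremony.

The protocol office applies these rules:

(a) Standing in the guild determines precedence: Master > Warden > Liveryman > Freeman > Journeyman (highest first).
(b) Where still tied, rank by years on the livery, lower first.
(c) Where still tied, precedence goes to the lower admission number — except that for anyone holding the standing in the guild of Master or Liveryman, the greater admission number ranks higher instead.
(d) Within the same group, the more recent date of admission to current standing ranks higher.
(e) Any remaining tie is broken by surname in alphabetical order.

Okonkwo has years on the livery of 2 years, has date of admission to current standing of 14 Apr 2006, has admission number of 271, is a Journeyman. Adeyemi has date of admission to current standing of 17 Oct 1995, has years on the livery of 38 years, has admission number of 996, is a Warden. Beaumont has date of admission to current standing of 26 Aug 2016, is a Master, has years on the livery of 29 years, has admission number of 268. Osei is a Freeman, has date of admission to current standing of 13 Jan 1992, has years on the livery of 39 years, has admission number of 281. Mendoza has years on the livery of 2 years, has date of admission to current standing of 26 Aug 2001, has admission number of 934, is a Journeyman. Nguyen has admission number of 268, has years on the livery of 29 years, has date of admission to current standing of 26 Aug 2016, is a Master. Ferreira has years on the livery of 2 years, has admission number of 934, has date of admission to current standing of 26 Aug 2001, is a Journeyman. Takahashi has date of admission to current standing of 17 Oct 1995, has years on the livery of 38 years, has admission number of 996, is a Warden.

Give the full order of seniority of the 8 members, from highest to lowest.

By standing in the guild: Beaumont and Nguyen (Master); then Adeyemi and Takahashi (Warden); then Osei (Freeman); then Okonkwo, Ferreira and Mendoza (Journeyman).
Beaumont and Nguyen both have years on the livery 29 years, so the next rule applies.
Beaumont and Nguyen both have admission number 268, so the next rule applies.
Beaumont and Nguyen both have date of admission to current standing 26 Aug 2016, so the next rule applies.
Among Beaumont and Nguyen, alphabetically by surname: Beaumont before Nguyen.
Adeyemi and Takahashi both have years on the livery 38 years, so the next rule applies.
Adeyemi and Takahashi both have admission number 996, so the next rule applies.
Adeyemi and Takahashi both have date of admission to current standing 17 Oct 1995, so the next rule applies.
Among Adeyemi and Takahashi, alphabetically by surname: Adeyemi before Takahashi.
Okonkwo, Ferreira and Mendoza all have years on the livery 2 years, so the next rule applies.
Among Okonkwo, Ferreira and Mendoza, by admission number (lower first): Okonkwo (271) before Ferreira and Mendoza (934).
Ferreira and Mendoza both have date of admission to current standing 26 Aug 2001, so the next rule applies.
Among Ferreira and Mendoza, alphabetically by surname: Ferreira before Mendoza.
Full order: Beaumont, Nguyen, Adeyemi, Takahashi, Osei, Okonkwo, Ferreira, Mendoza.

Beaumont, Nguyen, Adeyemi, Takahashi, Osei, Okonkwo, Ferreira, Mendoza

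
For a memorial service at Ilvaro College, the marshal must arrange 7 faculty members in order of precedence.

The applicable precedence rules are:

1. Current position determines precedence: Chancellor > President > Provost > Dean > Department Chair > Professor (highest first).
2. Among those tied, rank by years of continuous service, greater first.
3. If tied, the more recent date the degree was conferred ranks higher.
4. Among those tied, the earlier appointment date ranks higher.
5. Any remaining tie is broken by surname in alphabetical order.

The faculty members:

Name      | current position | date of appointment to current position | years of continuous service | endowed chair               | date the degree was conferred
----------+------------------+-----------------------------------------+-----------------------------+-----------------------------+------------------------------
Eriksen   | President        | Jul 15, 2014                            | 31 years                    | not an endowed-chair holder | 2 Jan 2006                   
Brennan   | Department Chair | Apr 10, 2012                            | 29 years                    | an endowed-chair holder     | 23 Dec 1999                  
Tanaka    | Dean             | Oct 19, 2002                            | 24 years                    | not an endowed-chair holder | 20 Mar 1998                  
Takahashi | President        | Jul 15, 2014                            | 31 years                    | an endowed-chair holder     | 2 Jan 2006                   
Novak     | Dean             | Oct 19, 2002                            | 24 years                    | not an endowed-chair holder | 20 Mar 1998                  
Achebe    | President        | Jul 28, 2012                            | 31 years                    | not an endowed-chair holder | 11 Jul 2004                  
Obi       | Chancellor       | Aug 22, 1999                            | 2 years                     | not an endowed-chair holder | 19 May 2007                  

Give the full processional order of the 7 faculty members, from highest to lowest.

By current position: Obi (Chancellor); then Eriksen, Takahashi and Achebe (President); then Novak and Tanaka (Dean); then Brennan (Department Chair).
Eriksen, Takahashi and Achebe all have years of continuous service 31 years, so the next rule applies.
Among Eriksen, Takahashi and Achebe, by date the degree was conferred (later first): Eriksen and Takahashi (2 Jan 2006) before Achebe (11 Jul 2004).
Eriksen and Takahashi both have date of appointment to current position Jul 15, 2014, so the next rule applies.
Among Eriksen and Takahashi, alphabetically by surname: Eriksen before Takahashi.
Novak and Tanaka both have years of continuous service 24 years, so the next rule applies.
Novak and Tanaka both have date the degree was conferred 20 Mar 1998, so the next rule applies.
Novak and Tanaka both have date of appointment to current position Oct 19, 2002, so the next rule applies.
Among Novak and Tanaka, alphabetically by surname: Novak before Tanaka.
Full order: Obi, Eriksen, Takahashi, Achebe, Novak, Tanaka, Brennan.

Obi, Eriksen, Takahashi, Achebe, Novak, Tanaka, Brennan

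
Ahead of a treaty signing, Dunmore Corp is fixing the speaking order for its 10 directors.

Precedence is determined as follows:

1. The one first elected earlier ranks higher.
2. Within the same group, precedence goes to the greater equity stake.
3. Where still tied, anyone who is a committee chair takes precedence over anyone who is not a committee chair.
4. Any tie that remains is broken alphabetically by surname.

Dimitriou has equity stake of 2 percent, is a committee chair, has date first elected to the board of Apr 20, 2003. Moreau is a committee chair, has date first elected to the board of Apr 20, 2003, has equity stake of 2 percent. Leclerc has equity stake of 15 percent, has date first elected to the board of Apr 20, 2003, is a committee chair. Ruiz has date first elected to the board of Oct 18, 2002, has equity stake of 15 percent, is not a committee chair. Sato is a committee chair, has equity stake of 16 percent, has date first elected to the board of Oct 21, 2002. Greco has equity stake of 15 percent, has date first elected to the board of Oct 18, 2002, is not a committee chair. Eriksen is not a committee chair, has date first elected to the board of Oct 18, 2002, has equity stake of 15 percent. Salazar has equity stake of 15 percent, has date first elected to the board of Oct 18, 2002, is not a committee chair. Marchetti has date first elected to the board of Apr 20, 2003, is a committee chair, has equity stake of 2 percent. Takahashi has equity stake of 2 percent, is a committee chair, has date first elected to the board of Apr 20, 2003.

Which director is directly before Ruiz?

Greco

By date first elected to the board (earlier first): Eriksen, Greco, Ruiz and Salazar (each Oct 18, 2002); then Sato (Oct 21, 2002); then Leclerc, Dimitriou, Marchetti, Moreau and Takahashi (each Apr 20, 2003).
Eriksen, Greco, Ruiz and Salazar all have equity stake 15 percent, so the next rule applies.
Eriksen, Greco, Ruiz and Salazar are each not a committee chair, so the next rule applies.
Among Eriksen, Greco, Ruiz and Salazar, alphabetically by surname: Eriksen before Greco before Ruiz before Salazar.
Among Leclerc, Dimitriou, Marchetti, Moreau and Takahashi, by equity stake (higher first): Leclerc (15 percent) before Dimitriou, Marchetti, Moreau and Takahashi (2 percent).
Dimitriou, Marchetti, Moreau and Takahashi are each a committee chair, so the next rule applies.
Among Dimitriou, Marchetti, Moreau and Takahashi, alphabetically by surname: Dimitriou before Marchetti before Moreau before Takahashi.
Order: Eriksen, Greco, Ruiz, Salazar, Sato, Leclerc, Dimitriou, Marchetti, Moreau, Takahashi.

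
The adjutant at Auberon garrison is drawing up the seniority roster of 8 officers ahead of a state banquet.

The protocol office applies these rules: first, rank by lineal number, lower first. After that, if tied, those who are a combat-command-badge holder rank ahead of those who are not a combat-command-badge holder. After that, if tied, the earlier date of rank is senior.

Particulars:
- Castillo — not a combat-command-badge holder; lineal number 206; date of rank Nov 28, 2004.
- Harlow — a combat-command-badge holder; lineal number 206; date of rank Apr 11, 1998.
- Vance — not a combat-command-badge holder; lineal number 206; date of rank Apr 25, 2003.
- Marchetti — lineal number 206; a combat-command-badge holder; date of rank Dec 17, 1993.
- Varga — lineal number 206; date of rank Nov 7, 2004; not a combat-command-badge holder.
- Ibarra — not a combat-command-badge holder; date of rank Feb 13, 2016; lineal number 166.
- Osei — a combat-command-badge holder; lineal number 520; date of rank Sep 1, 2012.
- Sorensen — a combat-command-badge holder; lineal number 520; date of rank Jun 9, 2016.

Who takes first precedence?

By lineal number (lower first): Ibarra (166); then Marchetti, Harlow, Vance, Varga and Castillo (each 206); then Osei and Sorensen (both 520).
Among Marchetti, Harlow, Vance, Varga and Castillo, a combat-command-badge holder before not a combat-command-badge holder: Marchetti and Harlow (a combat-command-badge holder) before Vance, Varga and Castillo (not a combat-command-badge holder).
Among Marchetti and Harlow, by date of rank (earlier first): Marchetti (Dec 17, 1993) before Harlow (Apr 11, 1998).
Among Vance, Varga and Castillo, by date of rank (earlier first): Vance (Apr 25, 2003) before Varga (Nov 7, 2004) before Castillo (Nov 28, 2004).
Osei and Sorensen are each a combat-command-badge holder, so the next rule applies.
Among Osei and Sorensen, by date of rank (earlier first): Osei (Sep 1, 2012) before Sorensen (Jun 9, 2016).
Order: Ibarra, Marchetti, Harlow, Vance, Varga, Castillo, Osei, Sorensen.

Ibarra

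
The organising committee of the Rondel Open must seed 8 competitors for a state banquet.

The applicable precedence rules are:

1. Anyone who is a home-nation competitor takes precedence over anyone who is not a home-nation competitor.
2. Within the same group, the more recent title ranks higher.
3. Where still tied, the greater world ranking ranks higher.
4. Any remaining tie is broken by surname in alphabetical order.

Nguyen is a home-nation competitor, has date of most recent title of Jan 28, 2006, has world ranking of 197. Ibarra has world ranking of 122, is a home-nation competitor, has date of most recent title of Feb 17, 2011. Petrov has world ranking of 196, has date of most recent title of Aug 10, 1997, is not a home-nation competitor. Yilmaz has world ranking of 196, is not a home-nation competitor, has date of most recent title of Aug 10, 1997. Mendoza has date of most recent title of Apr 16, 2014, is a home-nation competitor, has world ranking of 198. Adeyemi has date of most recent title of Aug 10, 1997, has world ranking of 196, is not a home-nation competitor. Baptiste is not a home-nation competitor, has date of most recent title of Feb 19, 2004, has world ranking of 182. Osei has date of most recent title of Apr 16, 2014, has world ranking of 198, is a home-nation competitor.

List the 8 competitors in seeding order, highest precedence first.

Mendoza, Osei, Ibarra, Nguyen, Baptiste, Adeyemi, Petrov, Yilmaz

By the first rule: Mendoza, Osei, Ibarra and Nguyen (each a home-nation competitor); then Baptiste, Adeyemi, Petrov and Yilmaz (each not a home-nation competitor).
Among Mendoza, Osei, Ibarra and Nguyen, by date of most recent title (later first): Mendoza and Osei (Apr 16, 2014) before Ibarra (Feb 17, 2011) before Nguyen (Jan 28, 2006).
Mendoza and Osei both have world ranking 198, so the next rule applies.
Among Mendoza and Osei, alphabetically by surname: Mendoza before Osei.
Among Baptiste, Adeyemi, Petrov and Yilmaz, by date of most recent title (later first): Baptiste (Feb 19, 2004) before Adeyemi, Petrov and Yilmaz (Aug 10, 1997).
Adeyemi, Petrov and Yilmaz all have world ranking 196, so the next rule applies.
Among Adeyemi, Petrov and Yilmaz, alphabetically by surname: Adeyemi before Petrov before Yilmaz.
Full order: Mendoza, Osei, Ibarra, Nguyen, Baptiste, Adeyemi, Petrov, Yilmaz.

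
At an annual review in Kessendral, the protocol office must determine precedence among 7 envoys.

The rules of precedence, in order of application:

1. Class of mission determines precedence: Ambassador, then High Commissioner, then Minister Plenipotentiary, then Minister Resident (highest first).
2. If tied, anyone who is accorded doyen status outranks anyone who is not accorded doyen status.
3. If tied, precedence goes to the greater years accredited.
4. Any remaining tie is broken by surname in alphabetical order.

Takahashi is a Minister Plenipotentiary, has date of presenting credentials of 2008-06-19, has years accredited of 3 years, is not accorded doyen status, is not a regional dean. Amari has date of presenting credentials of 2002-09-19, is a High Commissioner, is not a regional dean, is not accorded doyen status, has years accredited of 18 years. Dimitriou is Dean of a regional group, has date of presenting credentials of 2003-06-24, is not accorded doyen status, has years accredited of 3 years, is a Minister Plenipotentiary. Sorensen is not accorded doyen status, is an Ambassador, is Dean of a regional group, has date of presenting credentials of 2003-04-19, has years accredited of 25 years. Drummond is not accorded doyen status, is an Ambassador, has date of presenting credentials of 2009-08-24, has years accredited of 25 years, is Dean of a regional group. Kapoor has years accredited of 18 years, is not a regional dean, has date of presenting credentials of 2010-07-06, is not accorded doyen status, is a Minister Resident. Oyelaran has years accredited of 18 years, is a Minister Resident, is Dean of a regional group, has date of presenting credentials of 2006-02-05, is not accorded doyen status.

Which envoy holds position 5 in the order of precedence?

Takahashi

By class of mission: Drummond and Sorensen (Ambassador); then Amari (High Commissioner); then Dimitriou and Takahashi (Minister Plenipotentiary); then Kapoor and Oyelaran (Minister Resident).
Drummond and Sorensen are each not accorded doyen status, so the next rule applies.
Drummond and Sorensen both have years accredited 25 years, so the next rule applies.
Among Drummond and Sorensen, alphabetically by surname: Drummond before Sorensen.
Dimitriou and Takahashi are each not accorded doyen status, so the next rule applies.
Dimitriou and Takahashi both have years accredited 3 years, so the next rule applies.
Among Dimitriou and Takahashi, alphabetically by surname: Dimitriou before Takahashi.
Kapoor and Oyelaran are each not accorded doyen status, so the next rule applies.
Kapoor and Oyelaran both have years accredited 18 years, so the next rule applies.
Among Kapoor and Oyelaran, alphabetically by surname: Kapoor before Oyelaran.
Order: Drummond, Sorensen, Amari, Dimitriou, Takahashi, Kapoor, Oyelaran.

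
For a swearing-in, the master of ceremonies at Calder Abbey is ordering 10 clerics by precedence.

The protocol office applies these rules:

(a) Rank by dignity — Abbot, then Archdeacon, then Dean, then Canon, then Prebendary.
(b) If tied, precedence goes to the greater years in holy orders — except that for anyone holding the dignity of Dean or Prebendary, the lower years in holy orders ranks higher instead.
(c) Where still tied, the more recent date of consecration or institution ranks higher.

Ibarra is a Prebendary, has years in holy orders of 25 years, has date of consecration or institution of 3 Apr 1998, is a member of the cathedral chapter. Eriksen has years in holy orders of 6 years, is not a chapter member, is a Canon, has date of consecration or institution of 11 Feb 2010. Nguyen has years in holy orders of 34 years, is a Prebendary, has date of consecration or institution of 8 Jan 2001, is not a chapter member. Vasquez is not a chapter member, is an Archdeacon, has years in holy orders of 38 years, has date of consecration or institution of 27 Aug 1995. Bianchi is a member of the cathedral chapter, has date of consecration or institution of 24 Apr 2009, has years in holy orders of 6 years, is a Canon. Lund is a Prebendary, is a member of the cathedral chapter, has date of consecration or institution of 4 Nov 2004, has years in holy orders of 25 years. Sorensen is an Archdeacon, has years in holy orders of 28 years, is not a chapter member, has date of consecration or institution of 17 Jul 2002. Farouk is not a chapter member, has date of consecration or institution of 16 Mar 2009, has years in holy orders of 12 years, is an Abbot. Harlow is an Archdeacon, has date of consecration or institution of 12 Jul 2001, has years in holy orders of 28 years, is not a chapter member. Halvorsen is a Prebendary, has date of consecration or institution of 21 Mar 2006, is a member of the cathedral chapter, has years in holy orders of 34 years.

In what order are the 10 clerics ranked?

Farouk, Vasquez, Sorensen, Harlow, Eriksen, Bianchi, Lund, Ibarra, Halvorsen, Nguyen

By dignity: Farouk (Abbot); then Vasquez, Sorensen and Harlow (Archdeacon); then Eriksen and Bianchi (Canon); then Lund, Ibarra, Halvorsen and Nguyen (Prebendary).
Among Vasquez, Sorensen and Harlow, by years in holy orders (higher first): Vasquez (38 years) before Sorensen and Harlow (28 years).
Among Sorensen and Harlow, by date of consecration or institution (later first): Sorensen (17 Jul 2002) before Harlow (12 Jul 2001).
Eriksen and Bianchi both have years in holy orders 6 years, so the next rule applies.
Among Eriksen and Bianchi, by date of consecration or institution (later first): Eriksen (11 Feb 2010) before Bianchi (24 Apr 2009).
Among Lund, Ibarra, Halvorsen and Nguyen, by years in holy orders (lower first) (reversed rule for this group): Lund and Ibarra (25 years) before Halvorsen and Nguyen (34 years).
Among Lund and Ibarra, by date of consecration or institution (later first): Lund (4 Nov 2004) before Ibarra (3 Apr 1998).
Among Halvorsen and Nguyen, by date of consecration or institution (later first): Halvorsen (21 Mar 2006) before Nguyen (8 Jan 2001).
Full order: Farouk, Vasquez, Sorensen, Harlow, Eriksen, Bianchi, Lund, Ibarra, Halvorsen, Nguyen.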